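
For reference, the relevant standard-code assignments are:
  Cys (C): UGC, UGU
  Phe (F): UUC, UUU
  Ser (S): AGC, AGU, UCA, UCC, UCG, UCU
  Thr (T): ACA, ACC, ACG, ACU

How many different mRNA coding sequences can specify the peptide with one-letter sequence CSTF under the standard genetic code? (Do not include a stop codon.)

96

Cys: 2 codons.
Ser: 6 codons.
Thr: 4 codons.
Phe: 2 codons.
2 × 6 × 4 × 2 = 96.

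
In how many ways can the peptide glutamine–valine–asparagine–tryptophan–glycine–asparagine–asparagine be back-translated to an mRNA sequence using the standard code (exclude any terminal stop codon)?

Gln: 2 codons.
Val: 4 codons.
Asn: 2 codons.
Trp: 1 codon.
Gly: 4 codons.
Asn: 2 codons.
Asn: 2 codons.
2 × 4 × 2 × 1 × 4 × 2 × 2 = 256.

256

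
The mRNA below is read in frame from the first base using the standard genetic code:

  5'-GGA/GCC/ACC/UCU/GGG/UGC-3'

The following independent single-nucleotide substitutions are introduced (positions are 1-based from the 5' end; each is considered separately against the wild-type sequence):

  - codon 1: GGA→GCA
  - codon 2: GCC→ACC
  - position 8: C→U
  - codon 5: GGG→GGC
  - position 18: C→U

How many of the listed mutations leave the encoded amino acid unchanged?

2

Codon 1: GGA (Gly) → GCA (Ala) — missense.
Codon 2: GCC (Ala) → ACC (Thr) — missense.
Codon 3: ACC (Thr) → AUC (Ile) — missense.
Codon 5: GGG (Gly) → GGC (Gly) — synonymous.
Codon 6: UGC (Cys) → UGU (Cys) — synonymous.
Synonymous: 2 of 5.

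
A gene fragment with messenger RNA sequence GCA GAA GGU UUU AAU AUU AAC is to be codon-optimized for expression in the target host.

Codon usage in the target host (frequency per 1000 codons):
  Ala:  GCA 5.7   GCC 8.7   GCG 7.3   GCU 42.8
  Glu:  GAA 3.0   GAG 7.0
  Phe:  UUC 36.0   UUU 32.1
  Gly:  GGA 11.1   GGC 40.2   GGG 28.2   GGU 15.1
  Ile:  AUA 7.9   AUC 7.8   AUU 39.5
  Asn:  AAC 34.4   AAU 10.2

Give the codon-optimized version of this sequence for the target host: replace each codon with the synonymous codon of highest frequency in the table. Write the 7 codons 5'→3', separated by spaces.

Codon 1 (Ala): best is GCU at 42.8.
Codon 2 (Glu): best is GAG at 7.0.
Codon 3 (Gly): best is GGC at 40.2.
Codon 4 (Phe): best is UUC at 36.0.
Codon 5 (Asn): best is AAC at 34.4.
Codon 6 (Ile): best is AUU at 39.5.
Codon 7 (Asn): best is AAC at 34.4.

GCU GAG GGC UUC AAC AUU AAC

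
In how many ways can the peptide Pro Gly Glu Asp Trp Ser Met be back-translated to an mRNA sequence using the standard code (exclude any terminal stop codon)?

384

Pro: 4 codons.
Gly: 4 codons.
Glu: 2 codons.
Asp: 2 codons.
Trp: 1 codon.
Ser: 6 codons.
Met: 1 codon.
4 × 4 × 2 × 2 × 1 × 6 × 1 = 384.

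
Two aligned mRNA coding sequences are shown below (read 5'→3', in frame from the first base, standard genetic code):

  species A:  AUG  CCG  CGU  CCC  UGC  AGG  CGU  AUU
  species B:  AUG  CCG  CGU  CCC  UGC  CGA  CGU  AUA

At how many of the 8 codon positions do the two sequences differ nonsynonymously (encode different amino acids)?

Codon 1: AUG Met / AUG Met — identical.
Codon 2: CCG Pro / CCG Pro — identical.
Codon 3: CGU Arg / CGU Arg — identical.
Codon 4: CCC Pro / CCC Pro — identical.
Codon 5: UGC Cys / UGC Cys — identical.
Codon 6: AGG Arg / CGA Arg — synonymous.
Codon 7: CGU Arg / CGU Arg — identical.
Codon 8: AUU Ile / AUA Ile — synonymous.
Nonsynonymous differences: 0.

0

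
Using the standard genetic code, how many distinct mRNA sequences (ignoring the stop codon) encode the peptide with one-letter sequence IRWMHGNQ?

Ile: 3 codons.
Arg: 6 codons.
Trp: 1 codon.
Met: 1 codon.
His: 2 codons.
Gly: 4 codons.
Asn: 2 codons.
Gln: 2 codons.
3 × 6 × 1 × 1 × 2 × 4 × 2 × 2 = 576.

576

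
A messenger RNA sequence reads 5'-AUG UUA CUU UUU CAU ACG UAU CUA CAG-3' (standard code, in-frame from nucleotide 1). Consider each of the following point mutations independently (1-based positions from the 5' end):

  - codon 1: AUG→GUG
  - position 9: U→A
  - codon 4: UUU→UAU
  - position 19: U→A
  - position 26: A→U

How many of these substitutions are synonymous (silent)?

Codon 1: AUG (Met) → GUG (Val) — missense.
Codon 3: CUU (Leu) → CUA (Leu) — synonymous.
Codon 4: UUU (Phe) → UAU (Tyr) — missense.
Codon 7: UAU (Tyr) → AAU (Asn) — missense.
Codon 9: CAG (Gln) → CUG (Leu) — missense.
Synonymous: 1 of 5.

1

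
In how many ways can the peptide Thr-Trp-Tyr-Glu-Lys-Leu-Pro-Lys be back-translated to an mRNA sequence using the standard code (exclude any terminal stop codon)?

Thr: 4 codons.
Trp: 1 codon.
Tyr: 2 codons.
Glu: 2 codons.
Lys: 2 codons.
Leu: 6 codons.
Pro: 4 codons.
Lys: 2 codons.
4 × 1 × 2 × 2 × 2 × 6 × 4 × 2 = 1536.

1536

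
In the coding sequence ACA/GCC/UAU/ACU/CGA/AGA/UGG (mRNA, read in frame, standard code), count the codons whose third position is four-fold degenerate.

4

Codon 1 ACA (Thr): third position 4-fold.
Codon 2 GCC (Ala): third position 4-fold.
Codon 3 UAU (Tyr): third position 2-fold.
Codon 4 ACU (Thr): third position 4-fold.
Codon 5 CGA (Arg): third position 4-fold.
Codon 6 AGA (Arg): third position 2-fold.
Codon 7 UGG (Trp): third position 1-fold.
Four-fold degenerate third positions: 4.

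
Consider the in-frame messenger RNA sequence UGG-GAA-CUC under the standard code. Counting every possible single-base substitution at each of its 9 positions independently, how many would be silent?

4

Codon 1 (UGG, Trp): 0 synonymous substitutions.
Codon 2 (GAA, Glu): 1 synonymous substitution.
Codon 3 (CUC, Leu): 3 synonymous substitutions.
Total: 0 + 1 + 3 = 4.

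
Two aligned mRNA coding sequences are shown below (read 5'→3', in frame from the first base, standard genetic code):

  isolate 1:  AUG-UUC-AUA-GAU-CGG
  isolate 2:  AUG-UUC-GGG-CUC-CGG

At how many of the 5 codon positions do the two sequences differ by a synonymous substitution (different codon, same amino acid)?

Codon 1: AUG Met / AUG Met — identical.
Codon 2: UUC Phe / UUC Phe — identical.
Codon 3: AUA Ile / GGG Gly — nonsynonymous.
Codon 4: GAU Asp / CUC Leu — nonsynonymous.
Codon 5: CGG Arg / CGG Arg — identical.
Synonymous differences: 0.

0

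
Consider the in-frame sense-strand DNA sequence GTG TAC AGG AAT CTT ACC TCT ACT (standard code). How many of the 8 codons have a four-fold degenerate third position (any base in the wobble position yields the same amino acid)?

5

Codon 1 GTG (Val): third position 4-fold.
Codon 2 TAC (Tyr): third position 2-fold.
Codon 3 AGG (Arg): third position 2-fold.
Codon 4 AAT (Asn): third position 2-fold.
Codon 5 CTT (Leu): third position 4-fold.
Codon 6 ACC (Thr): third position 4-fold.
Codon 7 TCT (Ser): third position 4-fold.
Codon 8 ACT (Thr): third position 4-fold.
Four-fold degenerate third positions: 5.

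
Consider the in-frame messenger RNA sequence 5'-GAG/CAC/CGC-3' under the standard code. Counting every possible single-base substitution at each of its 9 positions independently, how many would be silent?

Codon 1 (GAG, Glu): 1 synonymous substitution.
Codon 2 (CAC, His): 1 synonymous substitution.
Codon 3 (CGC, Arg): 3 synonymous substitutions.
Total: 1 + 1 + 3 = 5.

5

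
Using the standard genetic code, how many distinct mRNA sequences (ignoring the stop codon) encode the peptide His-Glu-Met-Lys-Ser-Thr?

His: 2 codons.
Glu: 2 codons.
Met: 1 codon.
Lys: 2 codons.
Ser: 6 codons.
Thr: 4 codons.
2 × 2 × 1 × 2 × 6 × 4 = 192.

192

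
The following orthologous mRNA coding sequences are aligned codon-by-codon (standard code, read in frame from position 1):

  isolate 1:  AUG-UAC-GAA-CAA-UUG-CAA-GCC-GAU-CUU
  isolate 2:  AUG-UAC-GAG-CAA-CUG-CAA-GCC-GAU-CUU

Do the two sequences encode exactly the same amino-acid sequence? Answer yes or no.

Codon 1: AUG Met / AUG Met — identical.
Codon 2: UAC Tyr / UAC Tyr — identical.
Codon 3: GAA Glu / GAG Glu — synonymous.
Codon 4: CAA Gln / CAA Gln — identical.
Codon 5: UUG Leu / CUG Leu — synonymous.
Codon 6: CAA Gln / CAA Gln — identical.
Codon 7: GCC Ala / GCC Ala — identical.
Codon 8: GAU Asp / GAU Asp — identical.
Codon 9: CUU Leu / CUU Leu — identical.
Nonsynonymous differences: 0 → same protein.

yes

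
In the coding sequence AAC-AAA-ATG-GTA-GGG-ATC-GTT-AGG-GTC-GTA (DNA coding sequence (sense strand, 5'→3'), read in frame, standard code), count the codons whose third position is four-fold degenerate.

5

Codon 1 AAC (Asn): third position 2-fold.
Codon 2 AAA (Lys): third position 2-fold.
Codon 3 ATG (Met): third position 1-fold.
Codon 4 GTA (Val): third position 4-fold.
Codon 5 GGG (Gly): third position 4-fold.
Codon 6 ATC (Ile): third position 3-fold.
Codon 7 GTT (Val): third position 4-fold.
Codon 8 AGG (Arg): third position 2-fold.
Codon 9 GTC (Val): third position 4-fold.
Codon 10 GTA (Val): third position 4-fold.
Four-fold degenerate third positions: 5.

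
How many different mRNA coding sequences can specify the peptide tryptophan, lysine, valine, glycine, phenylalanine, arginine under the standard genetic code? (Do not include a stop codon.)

384

Trp: 1 codon.
Lys: 2 codons.
Val: 4 codons.
Gly: 4 codons.
Phe: 2 codons.
Arg: 6 codons.
1 × 2 × 4 × 4 × 2 × 6 = 384.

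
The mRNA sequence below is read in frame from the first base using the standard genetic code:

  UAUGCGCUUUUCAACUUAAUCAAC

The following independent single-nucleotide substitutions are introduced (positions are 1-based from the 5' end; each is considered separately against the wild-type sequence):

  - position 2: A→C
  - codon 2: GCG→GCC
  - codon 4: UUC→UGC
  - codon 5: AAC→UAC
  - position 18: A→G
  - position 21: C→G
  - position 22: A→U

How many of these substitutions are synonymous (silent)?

Codon 1: UAU (Tyr) → UCU (Ser) — missense.
Codon 2: GCG (Ala) → GCC (Ala) — synonymous.
Codon 4: UUC (Phe) → UGC (Cys) — missense.
Codon 5: AAC (Asn) → UAC (Tyr) — missense.
Codon 6: UUA (Leu) → UUG (Leu) — synonymous.
Codon 7: AUC (Ile) → AUG (Met) — missense.
Codon 8: AAC (Asn) → UAC (Tyr) — missense.
Synonymous: 2 of 7.

2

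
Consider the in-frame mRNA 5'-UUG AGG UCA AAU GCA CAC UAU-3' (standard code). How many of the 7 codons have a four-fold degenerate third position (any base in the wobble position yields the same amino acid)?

Codon 1 UUG (Leu): third position 2-fold.
Codon 2 AGG (Arg): third position 2-fold.
Codon 3 UCA (Ser): third position 4-fold.
Codon 4 AAU (Asn): third position 2-fold.
Codon 5 GCA (Ala): third position 4-fold.
Codon 6 CAC (His): third position 2-fold.
Codon 7 UAU (Tyr): third position 2-fold.
Four-fold degenerate third positions: 2.

2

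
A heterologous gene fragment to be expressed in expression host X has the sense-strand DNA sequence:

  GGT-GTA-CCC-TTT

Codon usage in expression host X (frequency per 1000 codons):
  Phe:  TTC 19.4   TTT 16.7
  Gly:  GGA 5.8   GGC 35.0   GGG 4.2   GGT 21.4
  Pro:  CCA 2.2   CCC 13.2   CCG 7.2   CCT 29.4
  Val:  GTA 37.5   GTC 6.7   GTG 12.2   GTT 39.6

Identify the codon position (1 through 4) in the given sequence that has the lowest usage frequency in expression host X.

3

Codon 1 GGT (Gly): 21.4 per 1000.
Codon 2 GTA (Val): 37.5 per 1000.
Codon 3 CCC (Pro): 13.2 per 1000.
Codon 4 TTT (Phe): 16.7 per 1000.
Lowest frequency is 13.2 at codon 3.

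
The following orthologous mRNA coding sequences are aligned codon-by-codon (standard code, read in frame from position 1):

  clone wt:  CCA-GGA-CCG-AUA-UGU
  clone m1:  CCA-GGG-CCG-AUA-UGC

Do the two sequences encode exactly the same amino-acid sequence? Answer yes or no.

Codon 1: CCA Pro / CCA Pro — identical.
Codon 2: GGA Gly / GGG Gly — synonymous.
Codon 3: CCG Pro / CCG Pro — identical.
Codon 4: AUA Ile / AUA Ile — identical.
Codon 5: UGU Cys / UGC Cys — synonymous.
Nonsynonymous differences: 0 → same protein.

yes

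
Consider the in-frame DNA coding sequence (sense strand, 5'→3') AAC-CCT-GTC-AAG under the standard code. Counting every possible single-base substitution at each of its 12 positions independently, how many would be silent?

Codon 1 (AAC, Asn): 1 synonymous substitution.
Codon 2 (CCT, Pro): 3 synonymous substitutions.
Codon 3 (GTC, Val): 3 synonymous substitutions.
Codon 4 (AAG, Lys): 1 synonymous substitution.
Total: 1 + 3 + 3 + 1 = 8.

8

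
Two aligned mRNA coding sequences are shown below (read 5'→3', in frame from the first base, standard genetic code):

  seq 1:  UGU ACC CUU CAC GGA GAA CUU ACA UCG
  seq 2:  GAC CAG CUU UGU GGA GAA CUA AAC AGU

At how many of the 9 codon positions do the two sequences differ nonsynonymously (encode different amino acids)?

Codon 1: UGU Cys / GAC Asp — nonsynonymous.
Codon 2: ACC Thr / CAG Gln — nonsynonymous.
Codon 3: CUU Leu / CUU Leu — identical.
Codon 4: CAC His / UGU Cys — nonsynonymous.
Codon 5: GGA Gly / GGA Gly — identical.
Codon 6: GAA Glu / GAA Glu — identical.
Codon 7: CUU Leu / CUA Leu — synonymous.
Codon 8: ACA Thr / AAC Asn — nonsynonymous.
Codon 9: UCG Ser / AGU Ser — synonymous.
Nonsynonymous differences: 4.

4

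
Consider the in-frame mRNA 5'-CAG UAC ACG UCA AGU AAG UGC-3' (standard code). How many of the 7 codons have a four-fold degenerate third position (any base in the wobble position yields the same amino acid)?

2

Codon 1 CAG (Gln): third position 2-fold.
Codon 2 UAC (Tyr): third position 2-fold.
Codon 3 ACG (Thr): third position 4-fold.
Codon 4 UCA (Ser): third position 4-fold.
Codon 5 AGU (Ser): third position 2-fold.
Codon 6 AAG (Lys): third position 2-fold.
Codon 7 UGC (Cys): third position 2-fold.
Four-fold degenerate third positions: 2.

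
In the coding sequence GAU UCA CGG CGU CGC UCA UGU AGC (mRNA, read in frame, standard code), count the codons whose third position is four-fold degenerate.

Codon 1 GAU (Asp): third position 2-fold.
Codon 2 UCA (Ser): third position 4-fold.
Codon 3 CGG (Arg): third position 4-fold.
Codon 4 CGU (Arg): third position 4-fold.
Codon 5 CGC (Arg): third position 4-fold.
Codon 6 UCA (Ser): third position 4-fold.
Codon 7 UGU (Cys): third position 2-fold.
Codon 8 AGC (Ser): third position 2-fold.
Four-fold degenerate third positions: 5.

5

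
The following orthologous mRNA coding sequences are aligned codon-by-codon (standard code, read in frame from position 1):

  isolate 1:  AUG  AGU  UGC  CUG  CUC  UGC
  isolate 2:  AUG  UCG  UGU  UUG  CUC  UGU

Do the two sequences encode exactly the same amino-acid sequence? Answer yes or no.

yes

Codon 1: AUG Met / AUG Met — identical.
Codon 2: AGU Ser / UCG Ser — synonymous.
Codon 3: UGC Cys / UGU Cys — synonymous.
Codon 4: CUG Leu / UUG Leu — synonymous.
Codon 5: CUC Leu / CUC Leu — identical.
Codon 6: UGC Cys / UGU Cys — synonymous.
Nonsynonymous differences: 0 → same protein.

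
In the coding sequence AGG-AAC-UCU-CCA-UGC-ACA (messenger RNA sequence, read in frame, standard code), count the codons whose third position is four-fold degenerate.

3

Codon 1 AGG (Arg): third position 2-fold.
Codon 2 AAC (Asn): third position 2-fold.
Codon 3 UCU (Ser): third position 4-fold.
Codon 4 CCA (Pro): third position 4-fold.
Codon 5 UGC (Cys): third position 2-fold.
Codon 6 ACA (Thr): third position 4-fold.
Four-fold degenerate third positions: 3.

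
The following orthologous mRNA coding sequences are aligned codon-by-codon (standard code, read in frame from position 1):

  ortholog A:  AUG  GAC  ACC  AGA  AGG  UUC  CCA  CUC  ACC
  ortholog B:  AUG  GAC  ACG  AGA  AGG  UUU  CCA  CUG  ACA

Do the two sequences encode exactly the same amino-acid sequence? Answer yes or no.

yes

Codon 1: AUG Met / AUG Met — identical.
Codon 2: GAC Asp / GAC Asp — identical.
Codon 3: ACC Thr / ACG Thr — synonymous.
Codon 4: AGA Arg / AGA Arg — identical.
Codon 5: AGG Arg / AGG Arg — identical.
Codon 6: UUC Phe / UUU Phe — synonymous.
Codon 7: CCA Pro / CCA Pro — identical.
Codon 8: CUC Leu / CUG Leu — synonymous.
Codon 9: ACC Thr / ACA Thr — synonymous.
Nonsynonymous differences: 0 → same protein.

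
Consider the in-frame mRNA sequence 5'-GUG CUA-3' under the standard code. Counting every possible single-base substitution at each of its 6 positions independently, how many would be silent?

Codon 1 (GUG, Val): 3 synonymous substitutions.
Codon 2 (CUA, Leu): 4 synonymous substitutions.
Total: 3 + 4 = 7.

7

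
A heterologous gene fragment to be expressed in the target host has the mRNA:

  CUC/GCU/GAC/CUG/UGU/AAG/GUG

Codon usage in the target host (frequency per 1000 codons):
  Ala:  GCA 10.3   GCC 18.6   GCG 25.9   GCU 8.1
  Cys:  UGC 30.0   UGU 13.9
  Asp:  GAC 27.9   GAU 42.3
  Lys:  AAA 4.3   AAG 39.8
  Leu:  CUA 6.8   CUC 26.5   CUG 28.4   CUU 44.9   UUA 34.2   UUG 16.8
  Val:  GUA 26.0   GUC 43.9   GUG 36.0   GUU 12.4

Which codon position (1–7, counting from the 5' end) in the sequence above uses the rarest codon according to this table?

Codon 1 CUC (Leu): 26.5 per 1000.
Codon 2 GCU (Ala): 8.1 per 1000.
Codon 3 GAC (Asp): 27.9 per 1000.
Codon 4 CUG (Leu): 28.4 per 1000.
Codon 5 UGU (Cys): 13.9 per 1000.
Codon 6 AAG (Lys): 39.8 per 1000.
Codon 7 GUG (Val): 36.0 per 1000.
Lowest frequency is 8.1 at codon 2.

2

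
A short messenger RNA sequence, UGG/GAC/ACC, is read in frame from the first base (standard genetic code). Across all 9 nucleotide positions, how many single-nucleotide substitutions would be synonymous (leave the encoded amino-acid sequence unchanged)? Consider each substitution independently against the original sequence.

4

Codon 1 (UGG, Trp): 0 synonymous substitutions.
Codon 2 (GAC, Asp): 1 synonymous substitution.
Codon 3 (ACC, Thr): 3 synonymous substitutions.
Total: 0 + 1 + 3 = 4.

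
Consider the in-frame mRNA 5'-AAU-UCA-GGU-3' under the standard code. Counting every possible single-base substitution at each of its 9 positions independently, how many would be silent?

7

Codon 1 (AAU, Asn): 1 synonymous substitution.
Codon 2 (UCA, Ser): 3 synonymous substitutions.
Codon 3 (GGU, Gly): 3 synonymous substitutions.
Total: 1 + 3 + 3 = 7.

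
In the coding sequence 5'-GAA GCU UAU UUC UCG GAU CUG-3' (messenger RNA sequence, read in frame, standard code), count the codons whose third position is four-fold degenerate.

3

Codon 1 GAA (Glu): third position 2-fold.
Codon 2 GCU (Ala): third position 4-fold.
Codon 3 UAU (Tyr): third position 2-fold.
Codon 4 UUC (Phe): third position 2-fold.
Codon 5 UCG (Ser): third position 4-fold.
Codon 6 GAU (Asp): third position 2-fold.
Codon 7 CUG (Leu): third position 4-fold.
Four-fold degenerate third positions: 3.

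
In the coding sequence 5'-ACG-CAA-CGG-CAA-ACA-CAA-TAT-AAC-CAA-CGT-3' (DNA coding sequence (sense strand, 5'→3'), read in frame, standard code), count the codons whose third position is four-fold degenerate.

4

Codon 1 ACG (Thr): third position 4-fold.
Codon 2 CAA (Gln): third position 2-fold.
Codon 3 CGG (Arg): third position 4-fold.
Codon 4 CAA (Gln): third position 2-fold.
Codon 5 ACA (Thr): third position 4-fold.
Codon 6 CAA (Gln): third position 2-fold.
Codon 7 TAT (Tyr): third position 2-fold.
Codon 8 AAC (Asn): third position 2-fold.
Codon 9 CAA (Gln): third position 2-fold.
Codon 10 CGT (Arg): third position 4-fold.
Four-fold degenerate third positions: 4.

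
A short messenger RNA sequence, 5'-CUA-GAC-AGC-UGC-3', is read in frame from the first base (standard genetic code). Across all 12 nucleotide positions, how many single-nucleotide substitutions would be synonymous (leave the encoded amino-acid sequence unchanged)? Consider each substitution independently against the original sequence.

7

Codon 1 (CUA, Leu): 4 synonymous substitutions.
Codon 2 (GAC, Asp): 1 synonymous substitution.
Codon 3 (AGC, Ser): 1 synonymous substitution.
Codon 4 (UGC, Cys): 1 synonymous substitution.
Total: 4 + 1 + 1 + 1 = 7.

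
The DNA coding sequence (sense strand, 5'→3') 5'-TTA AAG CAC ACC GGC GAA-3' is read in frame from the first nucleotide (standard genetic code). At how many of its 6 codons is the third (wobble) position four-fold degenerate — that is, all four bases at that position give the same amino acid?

Codon 1 TTA (Leu): third position 2-fold.
Codon 2 AAG (Lys): third position 2-fold.
Codon 3 CAC (His): third position 2-fold.
Codon 4 ACC (Thr): third position 4-fold.
Codon 5 GGC (Gly): third position 4-fold.
Codon 6 GAA (Glu): third position 2-fold.
Four-fold degenerate third positions: 2.

2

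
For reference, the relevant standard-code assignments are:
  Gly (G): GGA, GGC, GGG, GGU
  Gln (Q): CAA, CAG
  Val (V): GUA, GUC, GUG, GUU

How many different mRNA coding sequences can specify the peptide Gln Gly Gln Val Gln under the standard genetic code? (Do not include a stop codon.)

128

Gln: 2 codons.
Gly: 4 codons.
Gln: 2 codons.
Val: 4 codons.
Gln: 2 codons.
2 × 4 × 2 × 4 × 2 = 128.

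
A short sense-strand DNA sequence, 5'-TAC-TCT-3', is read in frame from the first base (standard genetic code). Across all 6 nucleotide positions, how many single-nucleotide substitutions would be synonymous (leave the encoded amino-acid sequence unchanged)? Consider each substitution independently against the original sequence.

4

Codon 1 (TAC, Tyr): 1 synonymous substitution.
Codon 2 (TCT, Ser): 3 synonymous substitutions.
Total: 1 + 3 = 4.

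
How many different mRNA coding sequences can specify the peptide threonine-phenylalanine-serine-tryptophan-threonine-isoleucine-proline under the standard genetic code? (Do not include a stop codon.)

Thr: 4 codons.
Phe: 2 codons.
Ser: 6 codons.
Trp: 1 codon.
Thr: 4 codons.
Ile: 3 codons.
Pro: 4 codons.
4 × 2 × 6 × 1 × 4 × 3 × 4 = 2304.

2304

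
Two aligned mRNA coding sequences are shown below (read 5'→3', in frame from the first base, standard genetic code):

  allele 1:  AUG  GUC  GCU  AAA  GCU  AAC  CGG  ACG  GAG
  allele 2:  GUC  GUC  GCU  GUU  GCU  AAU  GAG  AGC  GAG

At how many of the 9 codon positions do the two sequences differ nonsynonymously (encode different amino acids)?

Codon 1: AUG Met / GUC Val — nonsynonymous.
Codon 2: GUC Val / GUC Val — identical.
Codon 3: GCU Ala / GCU Ala — identical.
Codon 4: AAA Lys / GUU Val — nonsynonymous.
Codon 5: GCU Ala / GCU Ala — identical.
Codon 6: AAC Asn / AAU Asn — synonymous.
Codon 7: CGG Arg / GAG Glu — nonsynonymous.
Codon 8: ACG Thr / AGC Ser — nonsynonymous.
Codon 9: GAG Glu / GAG Glu — identical.
Nonsynonymous differences: 4.

4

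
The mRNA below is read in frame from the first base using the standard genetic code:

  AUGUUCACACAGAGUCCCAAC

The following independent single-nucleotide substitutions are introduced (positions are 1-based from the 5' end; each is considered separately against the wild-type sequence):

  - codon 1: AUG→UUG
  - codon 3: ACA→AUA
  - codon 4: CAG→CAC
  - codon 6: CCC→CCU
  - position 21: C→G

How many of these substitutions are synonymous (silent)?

Codon 1: AUG (Met) → UUG (Leu) — missense.
Codon 3: ACA (Thr) → AUA (Ile) — missense.
Codon 4: CAG (Gln) → CAC (His) — missense.
Codon 6: CCC (Pro) → CCU (Pro) — synonymous.
Codon 7: AAC (Asn) → AAG (Lys) — missense.
Synonymous: 1 of 5.

1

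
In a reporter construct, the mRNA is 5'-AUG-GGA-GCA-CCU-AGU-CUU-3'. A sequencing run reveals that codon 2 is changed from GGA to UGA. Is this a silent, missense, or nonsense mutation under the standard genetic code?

Position 4 falls in codon 2: GGA → Gly.
After the substitution the codon is UGA → Stop.
The new codon is a stop codon, so this is a nonsense mutation.

nonsense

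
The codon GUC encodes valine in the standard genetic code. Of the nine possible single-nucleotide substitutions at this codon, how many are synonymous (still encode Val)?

3

Position 1: none → 0 synonymous.
Position 2: none → 0 synonymous.
Position 3: GUU, GUA, GUG → 3 synonymous.
Total: 0 + 0 + 3 = 3.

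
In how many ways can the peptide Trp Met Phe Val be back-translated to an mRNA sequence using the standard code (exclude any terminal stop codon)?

Trp: 1 codon.
Met: 1 codon.
Phe: 2 codons.
Val: 4 codons.
1 × 1 × 2 × 4 = 8.

8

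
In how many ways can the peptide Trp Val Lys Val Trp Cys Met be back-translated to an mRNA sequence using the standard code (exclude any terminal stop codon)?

64

Trp: 1 codon.
Val: 4 codons.
Lys: 2 codons.
Val: 4 codons.
Trp: 1 codon.
Cys: 2 codons.
Met: 1 codon.
1 × 4 × 2 × 4 × 1 × 2 × 1 = 64.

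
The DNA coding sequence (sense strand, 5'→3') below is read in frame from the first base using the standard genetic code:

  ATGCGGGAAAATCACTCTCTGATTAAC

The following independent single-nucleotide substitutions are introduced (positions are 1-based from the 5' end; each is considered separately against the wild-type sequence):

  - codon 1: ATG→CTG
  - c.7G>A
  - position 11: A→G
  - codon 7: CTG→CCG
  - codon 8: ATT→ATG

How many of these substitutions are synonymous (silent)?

0

Codon 1: ATG (Met) → CTG (Leu) — missense.
Codon 3: GAA (Glu) → AAA (Lys) — missense.
Codon 4: AAT (Asn) → AGT (Ser) — missense.
Codon 7: CTG (Leu) → CCG (Pro) — missense.
Codon 8: ATT (Ile) → ATG (Met) — missense.
Synonymous: 0 of 5.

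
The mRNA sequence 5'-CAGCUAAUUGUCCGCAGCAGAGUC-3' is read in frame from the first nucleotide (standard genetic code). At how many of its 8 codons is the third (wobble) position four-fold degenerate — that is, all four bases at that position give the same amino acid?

4

Codon 1 CAG (Gln): third position 2-fold.
Codon 2 CUA (Leu): third position 4-fold.
Codon 3 AUU (Ile): third position 3-fold.
Codon 4 GUC (Val): third position 4-fold.
Codon 5 CGC (Arg): third position 4-fold.
Codon 6 AGC (Ser): third position 2-fold.
Codon 7 AGA (Arg): third position 2-fold.
Codon 8 GUC (Val): third position 4-fold.
Four-fold degenerate third positions: 4.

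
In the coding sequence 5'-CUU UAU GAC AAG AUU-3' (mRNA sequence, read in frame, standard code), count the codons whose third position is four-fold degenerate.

1

Codon 1 CUU (Leu): third position 4-fold.
Codon 2 UAU (Tyr): third position 2-fold.
Codon 3 GAC (Asp): third position 2-fold.
Codon 4 AAG (Lys): third position 2-fold.
Codon 5 AUU (Ile): third position 3-fold.
Four-fold degenerate third positions: 1.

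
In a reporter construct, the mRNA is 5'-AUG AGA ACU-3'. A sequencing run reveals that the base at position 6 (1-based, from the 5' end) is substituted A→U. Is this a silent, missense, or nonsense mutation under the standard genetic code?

missense

Position 6 falls in codon 2: AGA → Arg.
After the substitution the codon is AGU → Ser.
Arg ≠ Ser, so this is a missense mutation.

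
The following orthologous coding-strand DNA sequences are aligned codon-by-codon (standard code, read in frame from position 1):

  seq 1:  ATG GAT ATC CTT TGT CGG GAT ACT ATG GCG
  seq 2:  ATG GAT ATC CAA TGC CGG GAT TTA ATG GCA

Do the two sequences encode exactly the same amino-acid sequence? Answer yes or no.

no

Codon 1: ATG Met / ATG Met — identical.
Codon 2: GAT Asp / GAT Asp — identical.
Codon 3: ATC Ile / ATC Ile — identical.
Codon 4: CTT Leu / CAA Gln — nonsynonymous.
Codon 5: TGT Cys / TGC Cys — synonymous.
Codon 6: CGG Arg / CGG Arg — identical.
Codon 7: GAT Asp / GAT Asp — identical.
Codon 8: ACT Thr / TTA Leu — nonsynonymous.
Codon 9: ATG Met / ATG Met — identical.
Codon 10: GCG Ala / GCA Ala — synonymous.
Nonsynonymous differences: 2 → different protein.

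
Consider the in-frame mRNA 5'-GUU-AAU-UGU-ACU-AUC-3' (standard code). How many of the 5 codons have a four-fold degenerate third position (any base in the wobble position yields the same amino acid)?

2

Codon 1 GUU (Val): third position 4-fold.
Codon 2 AAU (Asn): third position 2-fold.
Codon 3 UGU (Cys): third position 2-fold.
Codon 4 ACU (Thr): third position 4-fold.
Codon 5 AUC (Ile): third position 3-fold.
Four-fold degenerate third positions: 2.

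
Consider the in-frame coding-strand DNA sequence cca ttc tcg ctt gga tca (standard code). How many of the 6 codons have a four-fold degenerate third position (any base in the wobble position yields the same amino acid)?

5

Codon 1 CCA (Pro): third position 4-fold.
Codon 2 TTC (Phe): third position 2-fold.
Codon 3 TCG (Ser): third position 4-fold.
Codon 4 CTT (Leu): third position 4-fold.
Codon 5 GGA (Gly): third position 4-fold.
Codon 6 TCA (Ser): third position 4-fold.
Four-fold degenerate third positions: 5.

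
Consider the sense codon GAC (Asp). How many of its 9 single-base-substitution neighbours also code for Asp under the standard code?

Position 1: none → 0 synonymous.
Position 2: none → 0 synonymous.
Position 3: GAU → 1 synonymous.
Total: 0 + 0 + 1 = 1.

1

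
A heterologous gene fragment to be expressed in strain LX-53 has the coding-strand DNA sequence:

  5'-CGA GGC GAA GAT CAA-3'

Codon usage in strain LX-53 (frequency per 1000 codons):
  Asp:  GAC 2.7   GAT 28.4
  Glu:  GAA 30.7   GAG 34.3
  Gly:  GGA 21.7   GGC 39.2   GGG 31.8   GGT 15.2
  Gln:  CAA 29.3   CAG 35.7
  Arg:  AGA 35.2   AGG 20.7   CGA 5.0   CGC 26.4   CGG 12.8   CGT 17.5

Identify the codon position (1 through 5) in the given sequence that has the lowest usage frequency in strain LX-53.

1

Codon 1 CGA (Arg): 5.0 per 1000.
Codon 2 GGC (Gly): 39.2 per 1000.
Codon 3 GAA (Glu): 30.7 per 1000.
Codon 4 GAT (Asp): 28.4 per 1000.
Codon 5 CAA (Gln): 29.3 per 1000.
Lowest frequency is 5.0 at codon 1.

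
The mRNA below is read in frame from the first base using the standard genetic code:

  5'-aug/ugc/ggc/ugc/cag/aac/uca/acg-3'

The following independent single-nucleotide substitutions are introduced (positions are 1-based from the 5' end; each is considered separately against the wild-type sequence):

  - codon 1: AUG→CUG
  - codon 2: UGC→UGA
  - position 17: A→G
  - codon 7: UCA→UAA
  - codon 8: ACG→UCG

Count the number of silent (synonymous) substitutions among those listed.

Codon 1: AUG (Met) → CUG (Leu) — missense.
Codon 2: UGC (Cys) → UGA (Stop) — nonsense.
Codon 6: AAC (Asn) → AGC (Ser) — missense.
Codon 7: UCA (Ser) → UAA (Stop) — nonsense.
Codon 8: ACG (Thr) → UCG (Ser) — missense.
Synonymous: 0 of 5.

0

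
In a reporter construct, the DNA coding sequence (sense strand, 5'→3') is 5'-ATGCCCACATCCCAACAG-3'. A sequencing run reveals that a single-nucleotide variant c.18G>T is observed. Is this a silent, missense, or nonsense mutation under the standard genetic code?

Position 18 falls in codon 6: CAG → Gln.
After the substitution the codon is CAT → His.
Gln ≠ His, so this is a missense mutation.

missense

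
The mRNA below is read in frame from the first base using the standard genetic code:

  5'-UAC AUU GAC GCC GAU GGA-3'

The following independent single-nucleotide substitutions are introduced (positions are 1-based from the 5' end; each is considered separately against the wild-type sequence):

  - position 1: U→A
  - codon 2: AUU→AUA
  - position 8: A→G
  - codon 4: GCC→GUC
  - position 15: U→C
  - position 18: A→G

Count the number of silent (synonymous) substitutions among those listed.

3

Codon 1: UAC (Tyr) → AAC (Asn) — missense.
Codon 2: AUU (Ile) → AUA (Ile) — synonymous.
Codon 3: GAC (Asp) → GGC (Gly) — missense.
Codon 4: GCC (Ala) → GUC (Val) — missense.
Codon 5: GAU (Asp) → GAC (Asp) — synonymous.
Codon 6: GGA (Gly) → GGG (Gly) — synonymous.
Synonymous: 3 of 6.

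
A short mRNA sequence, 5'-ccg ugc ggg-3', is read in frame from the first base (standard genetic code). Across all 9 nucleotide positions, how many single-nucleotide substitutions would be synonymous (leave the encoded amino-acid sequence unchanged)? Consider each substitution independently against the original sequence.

Codon 1 (CCG, Pro): 3 synonymous substitutions.
Codon 2 (UGC, Cys): 1 synonymous substitution.
Codon 3 (GGG, Gly): 3 synonymous substitutions.
Total: 3 + 1 + 3 = 7.

7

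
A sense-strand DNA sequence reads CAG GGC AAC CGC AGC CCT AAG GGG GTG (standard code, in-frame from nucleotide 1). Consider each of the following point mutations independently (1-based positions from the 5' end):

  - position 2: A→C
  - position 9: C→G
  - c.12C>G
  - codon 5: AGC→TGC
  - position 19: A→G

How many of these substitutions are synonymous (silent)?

Codon 1: CAG (Gln) → CCG (Pro) — missense.
Codon 3: AAC (Asn) → AAG (Lys) — missense.
Codon 4: CGC (Arg) → CGG (Arg) — synonymous.
Codon 5: AGC (Ser) → TGC (Cys) — missense.
Codon 7: AAG (Lys) → GAG (Glu) — missense.
Synonymous: 1 of 5.

1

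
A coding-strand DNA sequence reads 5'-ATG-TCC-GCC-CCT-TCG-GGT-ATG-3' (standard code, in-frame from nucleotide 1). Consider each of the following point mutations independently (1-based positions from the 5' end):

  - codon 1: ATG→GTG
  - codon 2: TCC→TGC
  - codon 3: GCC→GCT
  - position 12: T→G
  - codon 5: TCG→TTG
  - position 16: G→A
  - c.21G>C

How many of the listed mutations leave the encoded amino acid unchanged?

Codon 1: ATG (Met) → GTG (Val) — missense.
Codon 2: TCC (Ser) → TGC (Cys) — missense.
Codon 3: GCC (Ala) → GCT (Ala) — synonymous.
Codon 4: CCT (Pro) → CCG (Pro) — synonymous.
Codon 5: TCG (Ser) → TTG (Leu) — missense.
Codon 6: GGT (Gly) → AGT (Ser) — missense.
Codon 7: ATG (Met) → ATC (Ile) — missense.
Synonymous: 2 of 7.

2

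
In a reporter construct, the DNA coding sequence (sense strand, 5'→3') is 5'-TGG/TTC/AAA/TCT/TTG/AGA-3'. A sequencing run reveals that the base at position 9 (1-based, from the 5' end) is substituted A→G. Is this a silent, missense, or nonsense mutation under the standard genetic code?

Position 9 falls in codon 3: AAA → Lys.
After the substitution the codon is AAG → Lys.
Both encode Lys, so the change is synonymous.

silent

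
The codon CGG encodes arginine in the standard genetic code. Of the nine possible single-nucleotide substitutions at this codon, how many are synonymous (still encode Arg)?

4

Position 1: AGG → 1 synonymous.
Position 2: none → 0 synonymous.
Position 3: CGU, CGC, CGA → 3 synonymous.
Total: 1 + 0 + 3 = 4.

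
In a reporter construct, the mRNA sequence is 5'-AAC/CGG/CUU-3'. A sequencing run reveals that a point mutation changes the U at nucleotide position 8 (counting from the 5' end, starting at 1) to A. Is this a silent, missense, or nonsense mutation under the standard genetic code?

Position 8 falls in codon 3: CUU → Leu.
After the substitution the codon is CAU → His.
Leu ≠ His, so this is a missense mutation.

missense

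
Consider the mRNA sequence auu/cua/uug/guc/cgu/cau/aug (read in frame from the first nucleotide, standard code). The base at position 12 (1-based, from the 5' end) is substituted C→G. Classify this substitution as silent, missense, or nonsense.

silent

Position 12 falls in codon 4: GUC → Val.
After the substitution the codon is GUG → Val.
Both encode Val, so the change is synonymous.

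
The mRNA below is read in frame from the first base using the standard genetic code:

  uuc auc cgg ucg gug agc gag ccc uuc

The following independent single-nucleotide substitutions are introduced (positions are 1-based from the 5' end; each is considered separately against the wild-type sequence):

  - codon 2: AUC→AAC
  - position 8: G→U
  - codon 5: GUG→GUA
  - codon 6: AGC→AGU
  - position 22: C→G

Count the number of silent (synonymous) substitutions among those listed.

Codon 2: AUC (Ile) → AAC (Asn) — missense.
Codon 3: CGG (Arg) → CUG (Leu) — missense.
Codon 5: GUG (Val) → GUA (Val) — synonymous.
Codon 6: AGC (Ser) → AGU (Ser) — synonymous.
Codon 8: CCC (Pro) → GCC (Ala) — missense.
Synonymous: 2 of 5.

2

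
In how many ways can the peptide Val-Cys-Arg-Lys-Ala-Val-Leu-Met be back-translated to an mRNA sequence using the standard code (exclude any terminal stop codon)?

Val: 4 codons.
Cys: 2 codons.
Arg: 6 codons.
Lys: 2 codons.
Ala: 4 codons.
Val: 4 codons.
Leu: 6 codons.
Met: 1 codon.
4 × 2 × 6 × 2 × 4 × 4 × 6 × 1 = 9216.

9216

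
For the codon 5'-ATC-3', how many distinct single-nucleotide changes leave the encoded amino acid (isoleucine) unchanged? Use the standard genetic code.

2

Position 1: none → 0 synonymous.
Position 2: none → 0 synonymous.
Position 3: ATT, ATA → 2 synonymous.
Total: 0 + 0 + 2 = 2.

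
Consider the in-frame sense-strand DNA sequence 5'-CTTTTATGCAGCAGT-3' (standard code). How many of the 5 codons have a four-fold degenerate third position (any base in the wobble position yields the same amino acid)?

Codon 1 CTT (Leu): third position 4-fold.
Codon 2 TTA (Leu): third position 2-fold.
Codon 3 TGC (Cys): third position 2-fold.
Codon 4 AGC (Ser): third position 2-fold.
Codon 5 AGT (Ser): third position 2-fold.
Four-fold degenerate third positions: 1.

1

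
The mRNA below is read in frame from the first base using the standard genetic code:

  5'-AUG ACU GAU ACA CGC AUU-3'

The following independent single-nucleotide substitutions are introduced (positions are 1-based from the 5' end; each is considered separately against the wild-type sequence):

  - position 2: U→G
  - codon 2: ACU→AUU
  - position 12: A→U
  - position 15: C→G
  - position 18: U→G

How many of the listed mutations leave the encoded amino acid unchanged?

2

Codon 1: AUG (Met) → AGG (Arg) — missense.
Codon 2: ACU (Thr) → AUU (Ile) — missense.
Codon 4: ACA (Thr) → ACU (Thr) — synonymous.
Codon 5: CGC (Arg) → CGG (Arg) — synonymous.
Codon 6: AUU (Ile) → AUG (Met) — missense.
Synonymous: 2 of 5.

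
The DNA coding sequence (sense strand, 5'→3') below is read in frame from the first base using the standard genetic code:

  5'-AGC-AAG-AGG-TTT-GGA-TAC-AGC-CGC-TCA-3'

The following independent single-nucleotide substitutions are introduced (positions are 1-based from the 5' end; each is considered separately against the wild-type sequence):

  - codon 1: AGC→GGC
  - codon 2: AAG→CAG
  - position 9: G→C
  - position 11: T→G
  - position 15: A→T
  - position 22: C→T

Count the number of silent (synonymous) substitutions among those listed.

Codon 1: AGC (Ser) → GGC (Gly) — missense.
Codon 2: AAG (Lys) → CAG (Gln) — missense.
Codon 3: AGG (Arg) → AGC (Ser) — missense.
Codon 4: TTT (Phe) → TGT (Cys) — missense.
Codon 5: GGA (Gly) → GGT (Gly) — synonymous.
Codon 8: CGC (Arg) → TGC (Cys) — missense.
Synonymous: 1 of 6.

1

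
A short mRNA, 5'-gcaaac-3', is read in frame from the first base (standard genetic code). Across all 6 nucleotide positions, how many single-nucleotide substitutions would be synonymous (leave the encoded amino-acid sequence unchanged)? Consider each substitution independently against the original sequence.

4

Codon 1 (GCA, Ala): 3 synonymous substitutions.
Codon 2 (AAC, Asn): 1 synonymous substitution.
Total: 3 + 1 = 4.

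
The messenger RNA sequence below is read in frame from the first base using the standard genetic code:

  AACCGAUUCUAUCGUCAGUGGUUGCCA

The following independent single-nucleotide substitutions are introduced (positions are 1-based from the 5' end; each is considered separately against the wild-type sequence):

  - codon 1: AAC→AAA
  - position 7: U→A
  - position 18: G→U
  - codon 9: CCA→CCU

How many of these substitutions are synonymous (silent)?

Codon 1: AAC (Asn) → AAA (Lys) — missense.
Codon 3: UUC (Phe) → AUC (Ile) — missense.
Codon 6: CAG (Gln) → CAU (His) — missense.
Codon 9: CCA (Pro) → CCU (Pro) — synonymous.
Synonymous: 1 of 4.

1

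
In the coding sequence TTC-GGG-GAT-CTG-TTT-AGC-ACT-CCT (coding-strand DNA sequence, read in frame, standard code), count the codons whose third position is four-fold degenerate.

Codon 1 TTC (Phe): third position 2-fold.
Codon 2 GGG (Gly): third position 4-fold.
Codon 3 GAT (Asp): third position 2-fold.
Codon 4 CTG (Leu): third position 4-fold.
Codon 5 TTT (Phe): third position 2-fold.
Codon 6 AGC (Ser): third position 2-fold.
Codon 7 ACT (Thr): third position 4-fold.
Codon 8 CCT (Pro): third position 4-fold.
Four-fold degenerate third positions: 4.

4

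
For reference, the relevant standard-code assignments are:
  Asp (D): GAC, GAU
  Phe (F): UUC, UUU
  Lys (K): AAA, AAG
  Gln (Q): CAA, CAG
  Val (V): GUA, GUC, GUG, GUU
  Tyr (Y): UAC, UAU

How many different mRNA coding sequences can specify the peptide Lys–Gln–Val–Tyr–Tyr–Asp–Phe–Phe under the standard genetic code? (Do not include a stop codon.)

512

Lys: 2 codons.
Gln: 2 codons.
Val: 4 codons.
Tyr: 2 codons.
Tyr: 2 codons.
Asp: 2 codons.
Phe: 2 codons.
Phe: 2 codons.
2 × 2 × 4 × 2 × 2 × 2 × 2 × 2 = 512.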